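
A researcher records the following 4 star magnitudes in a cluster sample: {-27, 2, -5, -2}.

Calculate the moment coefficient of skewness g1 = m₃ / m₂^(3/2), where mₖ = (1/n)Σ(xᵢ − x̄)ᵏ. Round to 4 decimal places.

-0.9868

x̄ = (-27 + 2 - 5 - 2) / 4 = -8.0000
deviations (xᵢ − x̄): -19.0000, 10.0000, 3.0000, 6.0000
Σ(xᵢ − x̄)² = 506.0000 ⇒ m₂ = 506.0000/4 = 126.50000
Σ(xᵢ − x̄)³ = -5616.0000 ⇒ m₃ = -5616.0000/4 = -1404.00000
m₂^(3/2) = 126.50000^(1.5) = 1422.77357
g1 = m₃ / m₂^(3/2) = -1404.00000 / 1422.77357 ≈ -0.9868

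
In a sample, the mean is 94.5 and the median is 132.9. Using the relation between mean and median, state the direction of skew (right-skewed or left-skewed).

mean − median = 94.5 − 132.9 = -38.4
mean < median ⇒ the longer tail is on the left ⇒ left-skewed (negatively skewed).

left-skewed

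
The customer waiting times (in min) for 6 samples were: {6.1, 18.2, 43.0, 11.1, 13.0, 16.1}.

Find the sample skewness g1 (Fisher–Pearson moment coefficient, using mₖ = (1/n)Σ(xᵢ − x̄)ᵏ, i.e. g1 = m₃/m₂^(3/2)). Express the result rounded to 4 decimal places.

x̄ = (6.1 + 18.2 + 43.0 + 11.1 + 13.0 + 16.1) / 6 = 17.9167
deviations (xᵢ − x̄): -11.8167, 0.2833, 25.0833, -6.8167, -4.9167, -1.8167
Σ(xᵢ − x̄)² = 842.8283 ⇒ m₂ = 842.8283/6 = 140.47139
Σ(xᵢ − x̄)³ = 13690.1916 ⇒ m₃ = 13690.1916/6 = 2281.69859
m₂^(3/2) = 140.47139^(1.5) = 1664.87570
g1 = m₃ / m₂^(3/2) = 2281.69859 / 1664.87570 ≈ 1.3705

1.3705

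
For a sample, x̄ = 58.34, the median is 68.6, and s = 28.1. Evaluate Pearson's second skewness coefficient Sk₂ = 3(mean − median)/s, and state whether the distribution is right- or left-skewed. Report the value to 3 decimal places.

Sk₂ = 3(58.34 − 68.6) / 28.1 = 3 × -10.2600 / 28.1
    = -30.7800 / 28.1 ≈ -1.095
Sk₂ < 0 ⇒ mean < median ⇒ left-skewed (negative skew).

-1.095, left-skewed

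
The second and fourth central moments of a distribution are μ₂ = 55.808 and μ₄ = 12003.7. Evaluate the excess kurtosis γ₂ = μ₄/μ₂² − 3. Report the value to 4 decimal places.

μ₂² = 55.808² = 3114.53286
μ₄/μ₂² = 12003.7 / 3114.53286 = 3.85409
γ₂ = 3.85409 − 3 ≈ 0.8541

0.8541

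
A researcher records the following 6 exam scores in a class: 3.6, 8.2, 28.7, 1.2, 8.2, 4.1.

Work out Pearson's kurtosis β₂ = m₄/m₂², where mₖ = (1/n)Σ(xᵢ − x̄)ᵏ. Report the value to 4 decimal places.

x̄ = 9.0000
Σ(xᵢ − x̄)² = 503.3800 ⇒ m₂ = 83.89667
Σ(xᵢ − x̄)⁴ = 155742.9586 ⇒ m₄ = 25957.15977
m₂² = 7038.65068
β₂ = m₄/m₂² = 25957.15977 / 7038.65068 ≈ 3.6878

3.6878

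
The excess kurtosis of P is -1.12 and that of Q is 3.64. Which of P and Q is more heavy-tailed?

Higher excess kurtosis ⇒ heavier tails relative to the normal distribution.
-1.12 vs 3.64: the larger is 3.64, so Q has heavier tails. (Q is leptokurtic — heavier-than-normal tails; the other is platykurtic.)

Q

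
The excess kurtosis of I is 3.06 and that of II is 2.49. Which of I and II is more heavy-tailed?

Higher excess kurtosis ⇒ heavier tails relative to the normal distribution.
3.06 vs 2.49: the larger is 3.06, so I has heavier tails.

I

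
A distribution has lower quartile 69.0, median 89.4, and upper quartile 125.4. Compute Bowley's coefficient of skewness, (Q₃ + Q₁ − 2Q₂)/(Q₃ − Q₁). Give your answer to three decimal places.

numerator: Q₃ + Q₁ − 2Q₂ = 125.4 + 69.0 − 2×89.4 = 15.6000
denominator: Q₃ − Q₁ = 125.4 − 69.0 = 56.4000
Bowley skewness = 15.6000 / 56.4000 ≈ 0.277

0.277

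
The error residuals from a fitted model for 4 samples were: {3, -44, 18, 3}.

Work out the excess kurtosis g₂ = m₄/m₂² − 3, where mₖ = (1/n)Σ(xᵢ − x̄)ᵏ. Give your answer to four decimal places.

-0.8064

x̄ = -5.0000
Σ(xᵢ − x̄)² = 2178.0000 ⇒ m₂ = 544.50000
Σ(xᵢ − x̄)⁴ = 2601474.0000 ⇒ m₄ = 650368.50000
m₂² = 296480.25000
g₂ = m₄/m₂² − 3 = 2.19363 − 3 ≈ -0.8064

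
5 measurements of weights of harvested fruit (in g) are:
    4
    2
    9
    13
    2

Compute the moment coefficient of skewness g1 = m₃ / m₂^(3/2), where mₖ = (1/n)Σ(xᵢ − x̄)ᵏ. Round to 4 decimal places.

0.5741

x̄ = (4 + 2 + 9 + 13 + 2) / 5 = 6.0000
deviations (xᵢ − x̄): -2.0000, -4.0000, 3.0000, 7.0000, -4.0000
Σ(xᵢ − x̄)² = 94.0000 ⇒ m₂ = 94.0000/5 = 18.80000
Σ(xᵢ − x̄)³ = 234.0000 ⇒ m₃ = 234.0000/5 = 46.80000
m₂^(3/2) = 18.80000^(1.5) = 81.51486
g1 = m₃ / m₂^(3/2) = 46.80000 / 81.51486 ≈ 0.5741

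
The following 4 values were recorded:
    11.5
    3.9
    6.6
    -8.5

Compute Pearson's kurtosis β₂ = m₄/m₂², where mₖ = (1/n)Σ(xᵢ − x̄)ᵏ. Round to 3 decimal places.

x̄ = 3.3750
Σ(xᵢ − x̄)² = 217.7075 ⇒ m₂ = 54.42688
Σ(xᵢ − x̄)⁴ = 24351.7182 ⇒ m₄ = 6087.92955
m₂² = 2962.28472
β₂ = m₄/m₂² = 6087.92955 / 2962.28472 ≈ 2.055

2.055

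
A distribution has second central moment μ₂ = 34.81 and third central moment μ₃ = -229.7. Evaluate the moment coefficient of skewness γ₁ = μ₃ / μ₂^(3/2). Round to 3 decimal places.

-1.118

σ = √μ₂ = √34.81 = 5.90000
σ³ = μ₂^(3/2) = 205.37900
γ₁ = μ₃/σ³ = -229.7 / 205.37900 ≈ -1.118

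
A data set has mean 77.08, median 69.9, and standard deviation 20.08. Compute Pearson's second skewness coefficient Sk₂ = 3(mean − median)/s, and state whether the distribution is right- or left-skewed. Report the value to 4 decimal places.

Sk₂ = 3(77.08 − 69.9) / 20.08 = 3 × 7.1800 / 20.08
    = 21.5400 / 20.08 ≈ 1.0727
Sk₂ > 0 ⇒ mean > median ⇒ right-skewed (positive skew).

1.0727, right-skewed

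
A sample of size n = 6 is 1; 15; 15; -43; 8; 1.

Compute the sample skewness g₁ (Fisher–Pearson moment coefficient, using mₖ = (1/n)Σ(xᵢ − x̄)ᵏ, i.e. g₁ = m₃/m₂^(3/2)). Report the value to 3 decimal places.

-1.464

x̄ = (1 + 15 + 15 - 43 + 8 + 1) / 6 = -0.5000
deviations (xᵢ − x̄): 1.5000, 15.5000, 15.5000, -42.5000, 8.5000, 1.5000
Σ(xᵢ − x̄)² = 2363.5000 ⇒ m₂ = 2363.5000/6 = 393.91667
Σ(xᵢ − x̄)³ = -68697.0000 ⇒ m₃ = -68697.0000/6 = -11449.50000
m₂^(3/2) = 393.91667^(1.5) = 7818.19565
g₁ = m₃ / m₂^(3/2) = -11449.50000 / 7818.19565 ≈ -1.464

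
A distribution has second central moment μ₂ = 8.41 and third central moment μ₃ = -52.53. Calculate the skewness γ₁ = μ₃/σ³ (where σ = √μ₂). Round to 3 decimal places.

-2.154

σ = √μ₂ = √8.41 = 2.90000
σ³ = μ₂^(3/2) = 24.38900
γ₁ = μ₃/σ³ = -52.53 / 24.38900 ≈ -2.154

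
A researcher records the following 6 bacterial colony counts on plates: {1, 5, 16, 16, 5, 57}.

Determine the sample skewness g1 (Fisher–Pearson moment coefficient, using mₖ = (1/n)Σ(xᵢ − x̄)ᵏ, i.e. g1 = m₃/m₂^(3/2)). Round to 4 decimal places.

1.4443

x̄ = (1 + 5 + 16 + 16 + 5 + 57) / 6 = 16.6667
deviations (xᵢ − x̄): -15.6667, -11.6667, -0.6667, -0.6667, -11.6667, 40.3333
Σ(xᵢ − x̄)² = 2145.3333 ⇒ m₂ = 2145.3333/6 = 357.55556
Σ(xᵢ − x̄)³ = 58591.5556 ⇒ m₃ = 58591.5556/6 = 9765.25926
m₂^(3/2) = 357.55556^(1.5) = 6761.06787
g1 = m₃ / m₂^(3/2) = 9765.25926 / 6761.06787 ≈ 1.4443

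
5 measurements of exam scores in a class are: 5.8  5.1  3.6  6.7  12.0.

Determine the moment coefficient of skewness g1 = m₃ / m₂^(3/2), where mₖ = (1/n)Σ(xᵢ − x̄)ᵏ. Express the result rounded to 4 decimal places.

1.0342

x̄ = (5.8 + 5.1 + 3.6 + 6.7 + 12.0) / 5 = 6.6400
deviations (xᵢ − x̄): -0.8400, -1.5400, -3.0400, 0.0600, 5.3600
Σ(xᵢ − x̄)² = 41.0520 ⇒ m₂ = 41.0520/5 = 8.21040
Σ(xᵢ − x̄)³ = 121.6514 ⇒ m₃ = 121.6514/5 = 24.33029
m₂^(3/2) = 8.21040^(1.5) = 23.52591
g1 = m₃ / m₂^(3/2) = 24.33029 / 23.52591 ≈ 1.0342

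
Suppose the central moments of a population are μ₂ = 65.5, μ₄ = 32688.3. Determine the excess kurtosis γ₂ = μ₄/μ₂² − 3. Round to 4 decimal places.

μ₂² = 65.5² = 4290.25000
μ₄/μ₂² = 32688.3 / 4290.25000 = 7.61921
γ₂ = 7.61921 − 3 ≈ 4.6192

4.6192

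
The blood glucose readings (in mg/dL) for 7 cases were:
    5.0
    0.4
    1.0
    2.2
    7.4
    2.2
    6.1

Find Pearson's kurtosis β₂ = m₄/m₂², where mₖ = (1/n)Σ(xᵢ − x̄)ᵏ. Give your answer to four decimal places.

x̄ = 3.4714
Σ(xᵢ − x̄)² = 43.4543 ⇒ m₂ = 6.20776
Σ(xᵢ − x̄)⁴ = 422.9250 ⇒ m₄ = 60.41786
m₂² = 38.53622
β₂ = m₄/m₂² = 60.41786 / 38.53622 ≈ 1.5678

1.5678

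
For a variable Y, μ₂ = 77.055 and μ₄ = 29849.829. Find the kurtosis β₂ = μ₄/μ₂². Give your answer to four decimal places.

μ₂² = 77.055² = 5937.47303
μ₄/μ₂² = 29849.829 / 5937.47303 = 5.02736
β₂ ≈ 5.0274

5.0274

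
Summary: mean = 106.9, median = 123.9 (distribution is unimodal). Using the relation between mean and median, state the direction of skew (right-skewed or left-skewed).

left-skewed

mean − median = 106.9 − 123.9 = -17.0
mean < median ⇒ the longer tail is on the left ⇒ left-skewed (negatively skewed).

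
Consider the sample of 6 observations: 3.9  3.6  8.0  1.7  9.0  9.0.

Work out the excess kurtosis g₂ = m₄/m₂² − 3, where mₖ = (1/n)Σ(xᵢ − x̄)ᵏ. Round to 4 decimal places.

x̄ = 5.8667
Σ(xᵢ − x̄)² = 50.5533 ⇒ m₂ = 8.42556
Σ(xᵢ − x̄)⁴ = 556.2548 ⇒ m₄ = 92.70913
m₂² = 70.98999
g₂ = m₄/m₂² − 3 = 1.30595 − 3 ≈ -1.6941

-1.6941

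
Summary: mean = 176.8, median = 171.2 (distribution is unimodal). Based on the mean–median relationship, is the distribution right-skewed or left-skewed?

mean − median = 176.8 − 171.2 = 5.6
mean > median ⇒ the longer tail is on the right ⇒ right-skewed (positively skewed).

right-skewed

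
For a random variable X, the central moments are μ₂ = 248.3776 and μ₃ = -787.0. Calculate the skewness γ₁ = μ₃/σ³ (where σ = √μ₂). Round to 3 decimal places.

-0.201

σ = √μ₂ = √248.3776 = 15.76000
σ³ = μ₂^(3/2) = 3914.43098
γ₁ = μ₃/σ³ = -787.0 / 3914.43098 ≈ -0.201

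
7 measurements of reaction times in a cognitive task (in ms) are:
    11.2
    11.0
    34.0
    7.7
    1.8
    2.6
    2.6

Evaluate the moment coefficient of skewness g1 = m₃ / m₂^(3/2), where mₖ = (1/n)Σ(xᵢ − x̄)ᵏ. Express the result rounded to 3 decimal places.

1.534

x̄ = (11.2 + 11.0 + 34.0 + 7.7 + 1.8 + 2.6 + 2.6) / 7 = 10.1286
deviations (xᵢ − x̄): 1.0714, 0.8714, 23.8714, -2.4286, -8.3286, -7.5286, -7.5286
Σ(xᵢ − x̄)² = 760.3743 ⇒ m₂ = 760.3743/7 = 108.62490
Σ(xᵢ − x̄)³ = 12159.4429 ⇒ m₃ = 12159.4429/7 = 1737.06327
m₂^(3/2) = 108.62490^(1.5) = 1132.12420
g1 = m₃ / m₂^(3/2) = 1737.06327 / 1132.12420 ≈ 1.534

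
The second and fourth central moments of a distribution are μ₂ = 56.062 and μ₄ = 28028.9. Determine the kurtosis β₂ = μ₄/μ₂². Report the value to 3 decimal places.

μ₂² = 56.062² = 3142.94784
μ₄/μ₂² = 28028.9 / 3142.94784 = 8.91803
β₂ ≈ 8.918

8.918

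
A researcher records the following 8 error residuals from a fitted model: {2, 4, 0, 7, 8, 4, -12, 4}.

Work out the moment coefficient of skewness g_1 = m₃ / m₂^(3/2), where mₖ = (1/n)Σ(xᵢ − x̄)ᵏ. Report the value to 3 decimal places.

-1.562

x̄ = (2 + 4 + 0 + 7 + 8 + 4 - 12 + 4) / 8 = 2.1250
deviations (xᵢ − x̄): -0.1250, 1.8750, -2.1250, 4.8750, 5.8750, 1.8750, -14.1250, 1.8750
Σ(xᵢ − x̄)² = 272.8750 ⇒ m₂ = 272.8750/8 = 34.10938
Σ(xᵢ − x̄)³ = -2489.3438 ⇒ m₃ = -2489.3438/8 = -311.16797
m₂^(3/2) = 34.10938^(1.5) = 199.20977
g_1 = m₃ / m₂^(3/2) = -311.16797 / 199.20977 ≈ -1.562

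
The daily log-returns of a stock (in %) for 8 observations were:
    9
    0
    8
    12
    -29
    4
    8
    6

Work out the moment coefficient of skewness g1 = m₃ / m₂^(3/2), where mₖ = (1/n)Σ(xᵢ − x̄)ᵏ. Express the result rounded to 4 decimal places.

x̄ = (9 + 0 + 8 + 12 - 29 + 4 + 8 + 6) / 8 = 2.2500
deviations (xᵢ − x̄): 6.7500, -2.2500, 5.7500, 9.7500, -31.2500, 1.7500, 5.7500, 3.7500
Σ(xᵢ − x̄)² = 1205.5000 ⇒ m₂ = 1205.5000/8 = 150.68750
Σ(xᵢ − x̄)³ = -28856.2500 ⇒ m₃ = -28856.2500/8 = -3607.03125
m₂^(3/2) = 150.68750^(1.5) = 1849.76195
g1 = m₃ / m₂^(3/2) = -3607.03125 / 1849.76195 ≈ -1.9500

-1.9500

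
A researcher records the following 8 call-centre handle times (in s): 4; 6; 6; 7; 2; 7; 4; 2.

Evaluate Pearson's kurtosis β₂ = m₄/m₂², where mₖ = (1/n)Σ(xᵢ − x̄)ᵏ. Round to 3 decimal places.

x̄ = 4.7500
Σ(xᵢ − x̄)² = 29.5000 ⇒ m₂ = 3.68750
Σ(xᵢ − x̄)⁴ = 171.1563 ⇒ m₄ = 21.39453
m₂² = 13.59766
β₂ = m₄/m₂² = 21.39453 / 13.59766 ≈ 1.573

1.573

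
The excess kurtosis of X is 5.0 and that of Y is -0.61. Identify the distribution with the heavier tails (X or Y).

Higher excess kurtosis ⇒ heavier tails relative to the normal distribution.
5.0 vs -0.61: the larger is 5.0, so X has heavier tails. (X is leptokurtic — heavier-than-normal tails; the other is platykurtic.)

X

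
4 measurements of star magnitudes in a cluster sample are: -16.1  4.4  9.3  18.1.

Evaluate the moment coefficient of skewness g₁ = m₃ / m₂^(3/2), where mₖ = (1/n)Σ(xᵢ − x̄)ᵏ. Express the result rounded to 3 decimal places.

-0.634

x̄ = (-16.1 + 4.4 + 9.3 + 18.1) / 4 = 3.9250
deviations (xᵢ − x̄): -20.0250, 0.4750, 5.3750, 14.1750
Σ(xᵢ − x̄)² = 631.0475 ⇒ m₂ = 631.0475/4 = 157.76188
Σ(xᵢ − x̄)³ = -5026.4516 ⇒ m₃ = -5026.4516/4 = -1256.61291
m₂^(3/2) = 157.76188^(1.5) = 1981.54112
g₁ = m₃ / m₂^(3/2) = -1256.61291 / 1981.54112 ≈ -0.634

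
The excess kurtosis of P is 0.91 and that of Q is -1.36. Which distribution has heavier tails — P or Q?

Higher excess kurtosis ⇒ heavier tails relative to the normal distribution.
0.91 vs -1.36: the larger is 0.91, so P has heavier tails. (P is leptokurtic — heavier-than-normal tails; the other is platykurtic.)

P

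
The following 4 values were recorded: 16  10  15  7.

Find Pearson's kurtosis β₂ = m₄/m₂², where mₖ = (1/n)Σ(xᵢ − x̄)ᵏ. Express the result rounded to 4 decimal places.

x̄ = 12.0000
Σ(xᵢ − x̄)² = 54.0000 ⇒ m₂ = 13.50000
Σ(xᵢ − x̄)⁴ = 978.0000 ⇒ m₄ = 244.50000
m₂² = 182.25000
β₂ = m₄/m₂² = 244.50000 / 182.25000 ≈ 1.3416

1.3416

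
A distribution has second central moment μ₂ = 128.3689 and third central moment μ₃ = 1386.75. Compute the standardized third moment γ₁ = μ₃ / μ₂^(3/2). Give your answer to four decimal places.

σ = √μ₂ = √128.3689 = 11.33000
σ³ = μ₂^(3/2) = 1454.41964
γ₁ = μ₃/σ³ = 1386.75 / 1454.41964 ≈ 0.9535

0.9535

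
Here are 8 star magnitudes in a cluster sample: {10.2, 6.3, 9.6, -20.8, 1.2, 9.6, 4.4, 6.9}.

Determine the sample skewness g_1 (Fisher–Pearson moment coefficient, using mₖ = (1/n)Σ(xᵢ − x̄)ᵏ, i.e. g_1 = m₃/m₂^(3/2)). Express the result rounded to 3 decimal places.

x̄ = (10.2 + 6.3 + 9.6 - 20.8 + 1.2 + 9.6 + 4.4 + 6.9) / 8 = 3.4250
deviations (xᵢ − x̄): 6.7750, 2.8750, 6.1750, -24.2250, -2.2250, 6.1750, 0.9750, 3.4750
Σ(xᵢ − x̄)² = 735.2550 ⇒ m₂ = 735.2550/8 = 91.90688
Σ(xᵢ − x̄)³ = -13378.9283 ⇒ m₃ = -13378.9283/8 = -1672.36603
m₂^(3/2) = 91.90688^(1.5) = 881.09350
g_1 = m₃ / m₂^(3/2) = -1672.36603 / 881.09350 ≈ -1.898

-1.898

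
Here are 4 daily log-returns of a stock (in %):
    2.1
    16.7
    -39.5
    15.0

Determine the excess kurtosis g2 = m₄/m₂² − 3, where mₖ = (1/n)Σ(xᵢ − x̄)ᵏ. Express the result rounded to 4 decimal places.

x̄ = -1.4250
Σ(xᵢ − x̄)² = 2060.4275 ⇒ m₂ = 515.10688
Σ(xᵢ − x̄)⁴ = 2282504.8968 ⇒ m₄ = 570626.22420
m₂² = 265335.09267
g2 = m₄/m₂² − 3 = 2.15059 − 3 ≈ -0.8494

-0.8494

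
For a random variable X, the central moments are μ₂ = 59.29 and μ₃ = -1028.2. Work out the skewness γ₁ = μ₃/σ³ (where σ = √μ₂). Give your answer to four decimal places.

-2.2522

σ = √μ₂ = √59.29 = 7.70000
σ³ = μ₂^(3/2) = 456.53300
γ₁ = μ₃/σ³ = -1028.2 / 456.53300 ≈ -2.2522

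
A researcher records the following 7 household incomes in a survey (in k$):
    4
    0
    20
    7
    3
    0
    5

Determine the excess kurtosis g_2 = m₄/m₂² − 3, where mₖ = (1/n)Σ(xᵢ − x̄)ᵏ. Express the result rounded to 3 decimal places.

x̄ = 5.5714
Σ(xᵢ − x̄)² = 281.7143 ⇒ m₂ = 40.24490
Σ(xᵢ − x̄)⁴ = 45321.5977 ⇒ m₄ = 6474.51395
m₂² = 1619.65181
g_2 = m₄/m₂² − 3 = 3.99747 − 3 ≈ 0.997

0.997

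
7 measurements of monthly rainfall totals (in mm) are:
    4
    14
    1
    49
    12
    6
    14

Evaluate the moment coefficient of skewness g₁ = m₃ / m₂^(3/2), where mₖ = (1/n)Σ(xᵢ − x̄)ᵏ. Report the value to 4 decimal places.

x̄ = (4 + 14 + 1 + 49 + 12 + 6 + 14) / 7 = 14.2857
deviations (xᵢ − x̄): -10.2857, -0.2857, -13.2857, 34.7143, -2.2857, -8.2857, -0.2857
Σ(xᵢ − x̄)² = 1561.4286 ⇒ m₂ = 1561.4286/7 = 223.06122
Σ(xᵢ − x̄)³ = 37819.4694 ⇒ m₃ = 37819.4694/7 = 5402.78134
m₂^(3/2) = 223.06122^(1.5) = 3331.47166
g₁ = m₃ / m₂^(3/2) = 5402.78134 / 3331.47166 ≈ 1.6217

1.6217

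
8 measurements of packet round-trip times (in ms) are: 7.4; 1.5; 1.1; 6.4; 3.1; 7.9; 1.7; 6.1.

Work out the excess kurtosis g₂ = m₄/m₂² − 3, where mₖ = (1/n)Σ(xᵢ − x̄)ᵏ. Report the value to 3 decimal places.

-1.742

x̄ = 4.4000
Σ(xᵢ − x̄)² = 56.4200 ⇒ m₂ = 7.05250
Σ(xᵢ − x̄)⁴ = 500.7350 ⇒ m₄ = 62.59188
m₂² = 49.73776
g₂ = m₄/m₂² − 3 = 1.25844 − 3 ≈ -1.742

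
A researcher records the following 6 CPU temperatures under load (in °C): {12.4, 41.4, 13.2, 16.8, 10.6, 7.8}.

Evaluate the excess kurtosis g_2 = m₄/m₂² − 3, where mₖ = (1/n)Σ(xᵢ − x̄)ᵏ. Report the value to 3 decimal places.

x̄ = 17.0333
Σ(xᵢ − x̄)² = 756.5933 ⇒ m₂ = 126.09889
Σ(xᵢ − x̄)⁴ = 362178.6541 ⇒ m₄ = 60363.10902
m₂² = 15900.92978
g_2 = m₄/m₂² − 3 = 3.79620 − 3 ≈ 0.796

0.796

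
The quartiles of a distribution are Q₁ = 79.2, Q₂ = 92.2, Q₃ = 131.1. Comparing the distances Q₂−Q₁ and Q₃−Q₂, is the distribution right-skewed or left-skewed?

right-skewed

Q₂ − Q₁ = 13.0;  Q₃ − Q₂ = 38.9
Q₃ − Q₂ > Q₂ − Q₁ ⇒ the upper half is more spread out ⇒ right-skewed.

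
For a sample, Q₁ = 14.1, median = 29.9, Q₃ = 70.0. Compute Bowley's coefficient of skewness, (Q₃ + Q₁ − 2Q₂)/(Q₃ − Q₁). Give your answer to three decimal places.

0.435

numerator: Q₃ + Q₁ − 2Q₂ = 70.0 + 14.1 − 2×29.9 = 24.3000
denominator: Q₃ − Q₁ = 70.0 − 14.1 = 55.9000
Bowley skewness = 24.3000 / 55.9000 ≈ 0.435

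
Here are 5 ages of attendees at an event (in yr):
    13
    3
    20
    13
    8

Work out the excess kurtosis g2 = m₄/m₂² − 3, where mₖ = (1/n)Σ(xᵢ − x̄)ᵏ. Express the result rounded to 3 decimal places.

-0.961

x̄ = 11.4000
Σ(xᵢ − x̄)² = 161.2000 ⇒ m₂ = 32.24000
Σ(xᵢ − x̄)⁴ = 10595.5360 ⇒ m₄ = 2119.10720
m₂² = 1039.41760
g2 = m₄/m₂² − 3 = 2.03874 − 3 ≈ -0.961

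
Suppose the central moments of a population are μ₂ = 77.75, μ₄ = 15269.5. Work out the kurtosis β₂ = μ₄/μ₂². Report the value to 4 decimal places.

μ₂² = 77.75² = 6045.06250
μ₄/μ₂² = 15269.5 / 6045.06250 = 2.52595
β₂ ≈ 2.5259

2.5259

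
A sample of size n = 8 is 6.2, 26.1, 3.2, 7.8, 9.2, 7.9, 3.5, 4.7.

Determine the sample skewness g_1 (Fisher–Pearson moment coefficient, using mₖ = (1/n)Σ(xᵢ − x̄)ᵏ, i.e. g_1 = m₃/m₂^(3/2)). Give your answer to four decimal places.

1.8894

x̄ = (6.2 + 26.1 + 3.2 + 7.8 + 9.2 + 7.9 + 3.5 + 4.7) / 8 = 8.5750
deviations (xᵢ − x̄): -2.3750, 17.5250, -5.3750, -0.7750, 0.6250, -0.6750, -5.0750, -3.8750
Σ(xᵢ − x̄)² = 383.8750 ⇒ m₂ = 383.8750/8 = 47.98438
Σ(xᵢ − x̄)³ = 5024.2688 ⇒ m₃ = 5024.2688/8 = 628.03359
m₂^(3/2) = 47.98438^(1.5) = 332.39139
g_1 = m₃ / m₂^(3/2) = 628.03359 / 332.39139 ≈ 1.8894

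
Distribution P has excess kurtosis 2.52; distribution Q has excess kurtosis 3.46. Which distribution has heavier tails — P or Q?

Higher excess kurtosis ⇒ heavier tails relative to the normal distribution.
2.52 vs 3.46: the larger is 3.46, so Q has heavier tails.

Q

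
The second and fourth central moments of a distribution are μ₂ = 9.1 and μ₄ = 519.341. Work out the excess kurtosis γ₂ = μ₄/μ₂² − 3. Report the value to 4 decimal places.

3.2715

μ₂² = 9.1² = 82.81000
μ₄/μ₂² = 519.341 / 82.81000 = 6.27148
γ₂ = 6.27148 − 3 ≈ 3.2715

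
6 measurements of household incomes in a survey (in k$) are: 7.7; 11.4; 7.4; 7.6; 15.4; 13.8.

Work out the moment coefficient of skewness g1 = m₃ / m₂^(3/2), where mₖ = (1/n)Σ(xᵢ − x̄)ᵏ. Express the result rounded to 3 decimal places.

0.350

x̄ = (7.7 + 11.4 + 7.4 + 7.6 + 15.4 + 13.8) / 6 = 10.5500
deviations (xᵢ − x̄): -2.8500, 0.8500, -3.1500, -2.9500, 4.8500, 3.2500
Σ(xᵢ − x̄)² = 61.5550 ⇒ m₂ = 61.5550/6 = 10.25917
Σ(xᵢ − x̄)³ = 68.9490 ⇒ m₃ = 68.9490/6 = 11.49150
m₂^(3/2) = 10.25917^(1.5) = 32.86004
g1 = m₃ / m₂^(3/2) = 11.49150 / 32.86004 ≈ 0.350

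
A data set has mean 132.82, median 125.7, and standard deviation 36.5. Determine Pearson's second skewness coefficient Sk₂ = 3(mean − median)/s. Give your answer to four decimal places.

Sk₂ = 3(132.82 − 125.7) / 36.5 = 3 × 7.1200 / 36.5
    = 21.3600 / 36.5 ≈ 0.5852

0.5852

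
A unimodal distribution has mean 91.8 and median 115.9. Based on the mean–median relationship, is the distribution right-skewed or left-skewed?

mean − median = 91.8 − 115.9 = -24.1
mean < median ⇒ the longer tail is on the left ⇒ left-skewed (negatively skewed).

left-skewed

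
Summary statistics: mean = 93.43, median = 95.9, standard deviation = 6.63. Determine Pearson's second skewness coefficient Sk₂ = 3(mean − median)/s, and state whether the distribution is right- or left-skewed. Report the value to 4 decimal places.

-1.1176, left-skewed

Sk₂ = 3(93.43 − 95.9) / 6.63 = 3 × -2.4700 / 6.63
    = -7.4100 / 6.63 ≈ -1.1176
Sk₂ < 0 ⇒ mean < median ⇒ left-skewed (negative skew).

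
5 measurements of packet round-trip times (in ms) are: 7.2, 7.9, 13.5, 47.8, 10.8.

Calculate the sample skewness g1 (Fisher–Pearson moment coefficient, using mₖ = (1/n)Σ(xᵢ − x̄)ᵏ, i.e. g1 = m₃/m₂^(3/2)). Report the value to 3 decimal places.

1.422

x̄ = (7.2 + 7.9 + 13.5 + 47.8 + 10.8) / 5 = 17.4400
deviations (xᵢ − x̄): -10.2400, -9.5400, -3.9400, 30.3600, -6.6400
Σ(xᵢ − x̄)² = 1177.2120 ⇒ m₂ = 1177.2120/5 = 235.44240
Σ(xᵢ − x̄)³ = 25687.8002 ⇒ m₃ = 25687.8002/5 = 5137.56005
m₂^(3/2) = 235.44240^(1.5) = 3612.65937
g1 = m₃ / m₂^(3/2) = 5137.56005 / 3612.65937 ≈ 1.422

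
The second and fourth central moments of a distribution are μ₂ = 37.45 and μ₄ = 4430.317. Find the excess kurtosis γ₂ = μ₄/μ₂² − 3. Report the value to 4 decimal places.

μ₂² = 37.45² = 1402.50250
μ₄/μ₂² = 4430.317 / 1402.50250 = 3.15887
γ₂ = 3.15887 − 3 ≈ 0.1589

0.1589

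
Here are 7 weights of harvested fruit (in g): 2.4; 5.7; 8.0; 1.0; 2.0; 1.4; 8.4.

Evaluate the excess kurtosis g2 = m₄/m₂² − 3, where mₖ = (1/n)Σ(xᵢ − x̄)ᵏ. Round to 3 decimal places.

-1.574

x̄ = 4.1286
Σ(xᵢ − x̄)² = 60.4543 ⇒ m₂ = 8.63633
Σ(xᵢ − x̄)⁴ = 744.3104 ⇒ m₄ = 106.33006
m₂² = 74.58614
g2 = m₄/m₂² − 3 = 1.42560 − 3 ≈ -1.574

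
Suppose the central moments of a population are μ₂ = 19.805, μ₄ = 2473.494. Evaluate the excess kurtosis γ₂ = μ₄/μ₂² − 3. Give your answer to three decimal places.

μ₂² = 19.805² = 392.23803
μ₄/μ₂² = 2473.494 / 392.23803 = 6.30610
γ₂ = 6.30610 − 3 ≈ 3.306

3.306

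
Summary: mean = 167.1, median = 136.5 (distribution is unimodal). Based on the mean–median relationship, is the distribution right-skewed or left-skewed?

mean − median = 167.1 − 136.5 = 30.6
mean > median ⇒ the longer tail is on the right ⇒ right-skewed (positively skewed).

right-skewed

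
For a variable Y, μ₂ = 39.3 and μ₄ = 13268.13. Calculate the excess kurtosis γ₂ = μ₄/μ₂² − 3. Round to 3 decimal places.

5.591

μ₂² = 39.3² = 1544.49000
μ₄/μ₂² = 13268.13 / 1544.49000 = 8.59062
γ₂ = 8.59062 − 3 ≈ 5.591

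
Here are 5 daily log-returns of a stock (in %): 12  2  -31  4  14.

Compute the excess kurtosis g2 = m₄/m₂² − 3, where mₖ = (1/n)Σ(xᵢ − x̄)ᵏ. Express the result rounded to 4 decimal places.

x̄ = 0.2000
Σ(xᵢ − x̄)² = 1320.8000 ⇒ m₂ = 264.16000
Σ(xᵢ − x̄)⁴ = 1003459.6160 ⇒ m₄ = 200691.92320
m₂² = 69780.50560
g2 = m₄/m₂² − 3 = 2.87605 − 3 ≈ -0.1240

-0.1240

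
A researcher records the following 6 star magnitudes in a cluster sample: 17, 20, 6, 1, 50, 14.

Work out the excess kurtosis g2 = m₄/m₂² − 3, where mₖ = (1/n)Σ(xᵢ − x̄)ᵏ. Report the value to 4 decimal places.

0.1672

x̄ = 18.0000
Σ(xᵢ − x̄)² = 1478.0000 ⇒ m₂ = 246.33333
Σ(xᵢ − x̄)⁴ = 1153106.0000 ⇒ m₄ = 192184.33333
m₂² = 60680.11111
g2 = m₄/m₂² − 3 = 3.16717 − 3 ≈ 0.1672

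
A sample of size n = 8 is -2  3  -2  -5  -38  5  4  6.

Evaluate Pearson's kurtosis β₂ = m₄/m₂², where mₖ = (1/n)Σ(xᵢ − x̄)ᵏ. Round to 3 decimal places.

5.329

x̄ = -3.6250
Σ(xᵢ − x̄)² = 1457.8750 ⇒ m₂ = 182.23438
Σ(xᵢ − x̄)⁴ = 1415715.0566 ⇒ m₄ = 176964.38208
m₂² = 33209.36743
β₂ = m₄/m₂² = 176964.38208 / 33209.36743 ≈ 5.329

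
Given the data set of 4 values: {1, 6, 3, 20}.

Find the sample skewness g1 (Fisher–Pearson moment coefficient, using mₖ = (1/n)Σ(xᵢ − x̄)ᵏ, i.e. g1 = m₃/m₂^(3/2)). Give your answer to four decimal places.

0.9643

x̄ = (1 + 6 + 3 + 20) / 4 = 7.5000
deviations (xᵢ − x̄): -6.5000, -1.5000, -4.5000, 12.5000
Σ(xᵢ − x̄)² = 221.0000 ⇒ m₂ = 221.0000/4 = 55.25000
Σ(xᵢ − x̄)³ = 1584.0000 ⇒ m₃ = 1584.0000/4 = 396.00000
m₂^(3/2) = 55.25000^(1.5) = 410.67515
g1 = m₃ / m₂^(3/2) = 396.00000 / 410.67515 ≈ 0.9643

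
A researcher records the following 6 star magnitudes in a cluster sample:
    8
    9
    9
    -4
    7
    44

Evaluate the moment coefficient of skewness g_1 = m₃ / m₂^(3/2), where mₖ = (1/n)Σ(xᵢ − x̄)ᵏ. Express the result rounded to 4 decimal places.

1.3880

x̄ = (8 + 9 + 9 - 4 + 7 + 44) / 6 = 12.1667
deviations (xᵢ − x̄): -4.1667, -3.1667, -3.1667, -16.1667, -5.1667, 31.8333
Σ(xᵢ − x̄)² = 1338.8333 ⇒ m₂ = 1338.8333/6 = 223.13889
Σ(xᵢ − x̄)³ = 27759.5556 ⇒ m₃ = 27759.5556/6 = 4626.59259
m₂^(3/2) = 223.13889^(1.5) = 3333.21171
g_1 = m₃ / m₂^(3/2) = 4626.59259 / 3333.21171 ≈ 1.3880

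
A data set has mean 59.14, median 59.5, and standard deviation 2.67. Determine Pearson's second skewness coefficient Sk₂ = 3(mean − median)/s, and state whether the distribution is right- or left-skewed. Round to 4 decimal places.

-0.4045, left-skewed

Sk₂ = 3(59.14 − 59.5) / 2.67 = 3 × -0.3600 / 2.67
    = -1.0800 / 2.67 ≈ -0.4045
Sk₂ < 0 ⇒ mean < median ⇒ left-skewed (negative skew).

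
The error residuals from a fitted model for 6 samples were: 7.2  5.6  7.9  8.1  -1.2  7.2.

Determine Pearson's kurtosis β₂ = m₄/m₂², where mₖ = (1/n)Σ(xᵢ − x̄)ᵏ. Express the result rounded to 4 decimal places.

3.7534

x̄ = 5.8000
Σ(xᵢ − x̄)² = 62.6600 ⇒ m₂ = 10.44333
Σ(xᵢ − x̄)⁴ = 2456.1170 ⇒ m₄ = 409.35283
m₂² = 109.06321
β₂ = m₄/m₂² = 409.35283 / 109.06321 ≈ 3.7534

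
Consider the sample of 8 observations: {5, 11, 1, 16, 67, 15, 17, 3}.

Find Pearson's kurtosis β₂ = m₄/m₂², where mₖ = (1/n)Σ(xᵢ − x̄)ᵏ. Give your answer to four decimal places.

5.2312

x̄ = 16.8750
Σ(xᵢ − x̄)² = 3136.8750 ⇒ m₂ = 392.10938
Σ(xᵢ − x̄)⁴ = 6434398.5879 ⇒ m₄ = 804299.82349
m₂² = 153749.76196
β₂ = m₄/m₂² = 804299.82349 / 153749.76196 ≈ 5.2312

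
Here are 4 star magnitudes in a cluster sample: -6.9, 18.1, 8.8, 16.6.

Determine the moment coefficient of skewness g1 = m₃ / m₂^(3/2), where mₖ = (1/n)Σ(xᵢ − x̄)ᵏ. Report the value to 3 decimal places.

x̄ = (-6.9 + 18.1 + 8.8 + 16.6) / 4 = 9.1500
deviations (xᵢ − x̄): -16.0500, 8.9500, -0.3500, 7.4500
Σ(xᵢ − x̄)² = 393.3300 ⇒ m₂ = 393.3300/4 = 98.33250
Σ(xᵢ − x̄)³ = -3004.1520 ⇒ m₃ = -3004.1520/4 = -751.03800
m₂^(3/2) = 98.33250^(1.5) = 975.09206
g1 = m₃ / m₂^(3/2) = -751.03800 / 975.09206 ≈ -0.770

-0.770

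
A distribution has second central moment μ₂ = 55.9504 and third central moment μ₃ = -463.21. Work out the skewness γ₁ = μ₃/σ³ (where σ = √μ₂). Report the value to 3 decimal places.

σ = √μ₂ = √55.9504 = 7.48000
σ³ = μ₂^(3/2) = 418.50899
γ₁ = μ₃/σ³ = -463.21 / 418.50899 ≈ -1.107

-1.107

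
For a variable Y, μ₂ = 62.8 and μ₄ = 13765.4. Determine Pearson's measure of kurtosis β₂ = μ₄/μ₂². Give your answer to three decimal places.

3.490

μ₂² = 62.8² = 3943.84000
μ₄/μ₂² = 13765.4 / 3943.84000 = 3.49035
β₂ ≈ 3.490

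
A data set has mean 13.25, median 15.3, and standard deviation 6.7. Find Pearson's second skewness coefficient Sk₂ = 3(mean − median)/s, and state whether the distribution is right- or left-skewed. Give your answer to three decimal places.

Sk₂ = 3(13.25 − 15.3) / 6.7 = 3 × -2.0500 / 6.7
    = -6.1500 / 6.7 ≈ -0.918
Sk₂ < 0 ⇒ mean < median ⇒ left-skewed (negative skew).

-0.918, left-skewed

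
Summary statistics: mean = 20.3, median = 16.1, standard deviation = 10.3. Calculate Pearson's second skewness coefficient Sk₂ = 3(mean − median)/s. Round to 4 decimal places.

Sk₂ = 3(20.3 − 16.1) / 10.3 = 3 × 4.2000 / 10.3
    = 12.6000 / 10.3 ≈ 1.2233

1.2233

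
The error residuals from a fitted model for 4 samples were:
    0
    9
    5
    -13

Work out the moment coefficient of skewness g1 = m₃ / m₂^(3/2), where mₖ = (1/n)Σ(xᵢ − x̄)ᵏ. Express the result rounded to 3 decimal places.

x̄ = (0 + 9 + 5 - 13) / 4 = 0.2500
deviations (xᵢ − x̄): -0.2500, 8.7500, 4.7500, -13.2500
Σ(xᵢ − x̄)² = 274.7500 ⇒ m₂ = 274.7500/4 = 68.68750
Σ(xᵢ − x̄)³ = -1549.1250 ⇒ m₃ = -1549.1250/4 = -387.28125
m₂^(3/2) = 68.68750^(1.5) = 569.26773
g1 = m₃ / m₂^(3/2) = -387.28125 / 569.26773 ≈ -0.680

-0.680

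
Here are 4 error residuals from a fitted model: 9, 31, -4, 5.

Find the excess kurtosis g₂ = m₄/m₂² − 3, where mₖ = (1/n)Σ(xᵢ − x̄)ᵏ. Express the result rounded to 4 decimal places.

-0.9293

x̄ = 10.2500
Σ(xᵢ − x̄)² = 662.7500 ⇒ m₂ = 165.68750
Σ(xᵢ − x̄)⁴ = 227380.5781 ⇒ m₄ = 56845.14453
m₂² = 27452.34766
g₂ = m₄/m₂² − 3 = 2.07068 − 3 ≈ -0.9293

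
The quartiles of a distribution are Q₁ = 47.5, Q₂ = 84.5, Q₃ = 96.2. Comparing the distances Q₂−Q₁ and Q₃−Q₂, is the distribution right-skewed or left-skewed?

left-skewed

Q₂ − Q₁ = 37.0;  Q₃ − Q₂ = 11.7
Q₂ − Q₁ > Q₃ − Q₂ ⇒ the lower half is more spread out ⇒ left-skewed.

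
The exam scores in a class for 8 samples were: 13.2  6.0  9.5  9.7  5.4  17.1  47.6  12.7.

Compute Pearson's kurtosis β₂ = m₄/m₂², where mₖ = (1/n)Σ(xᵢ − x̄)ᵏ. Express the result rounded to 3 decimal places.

5.277

x̄ = 15.1500
Σ(xᵢ − x̄)² = 1307.0200 ⇒ m₂ = 163.37750
Σ(xᵢ − x̄)⁴ = 1126826.8335 ⇒ m₄ = 140853.35418
m₂² = 26692.20751
β₂ = m₄/m₂² = 140853.35418 / 26692.20751 ≈ 5.277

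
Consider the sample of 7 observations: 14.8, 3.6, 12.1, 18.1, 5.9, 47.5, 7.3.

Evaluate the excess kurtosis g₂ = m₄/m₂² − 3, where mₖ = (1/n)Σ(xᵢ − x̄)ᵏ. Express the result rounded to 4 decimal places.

x̄ = 15.6143
Σ(xᵢ − x̄)² = 1343.7286 ⇒ m₂ = 191.96122
Σ(xᵢ − x̄)⁴ = 1068386.2502 ⇒ m₄ = 152626.60717
m₂² = 36849.11171
g₂ = m₄/m₂² − 3 = 4.14193 − 3 ≈ 1.1419

1.1419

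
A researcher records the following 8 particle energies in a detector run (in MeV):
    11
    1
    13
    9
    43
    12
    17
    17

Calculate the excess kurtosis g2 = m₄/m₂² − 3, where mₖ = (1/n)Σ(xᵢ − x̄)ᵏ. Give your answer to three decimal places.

1.535

x̄ = 15.3750
Σ(xᵢ − x̄)² = 1051.8750 ⇒ m₂ = 131.48438
Σ(xᵢ − x̄)⁴ = 627277.4941 ⇒ m₄ = 78409.68677
m₂² = 17288.14087
g2 = m₄/m₂² − 3 = 4.53546 − 3 ≈ 1.535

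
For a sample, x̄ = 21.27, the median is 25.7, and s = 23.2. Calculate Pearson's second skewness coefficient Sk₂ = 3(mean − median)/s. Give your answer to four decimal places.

-0.5728

Sk₂ = 3(21.27 − 25.7) / 23.2 = 3 × -4.4300 / 23.2
    = -13.2900 / 23.2 ≈ -0.5728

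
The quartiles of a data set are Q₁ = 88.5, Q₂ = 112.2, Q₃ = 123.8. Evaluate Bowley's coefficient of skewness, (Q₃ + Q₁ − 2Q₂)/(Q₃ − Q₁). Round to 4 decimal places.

-0.3428

numerator: Q₃ + Q₁ − 2Q₂ = 123.8 + 88.5 − 2×112.2 = -12.1000
denominator: Q₃ − Q₁ = 123.8 − 88.5 = 35.3000
Bowley skewness = -12.1000 / 35.3000 ≈ -0.3428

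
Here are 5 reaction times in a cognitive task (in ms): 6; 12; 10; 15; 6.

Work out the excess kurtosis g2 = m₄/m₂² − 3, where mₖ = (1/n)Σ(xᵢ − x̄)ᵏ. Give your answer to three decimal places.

-1.415

x̄ = 9.8000
Σ(xᵢ − x̄)² = 60.8000 ⇒ m₂ = 12.16000
Σ(xᵢ − x̄)⁴ = 1171.6160 ⇒ m₄ = 234.32320
m₂² = 147.86560
g2 = m₄/m₂² − 3 = 1.58470 − 3 ≈ -1.415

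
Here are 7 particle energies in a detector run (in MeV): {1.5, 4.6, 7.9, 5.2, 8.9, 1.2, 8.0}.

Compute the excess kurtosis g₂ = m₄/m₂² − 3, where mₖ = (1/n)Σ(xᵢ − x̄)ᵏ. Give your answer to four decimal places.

-1.4528

x̄ = 5.3286
Σ(xᵢ − x̄)² = 58.7543 ⇒ m₂ = 8.39347
Σ(xᵢ − x̄)⁴ = 763.0178 ⇒ m₄ = 109.00254
m₂² = 70.45033
g₂ = m₄/m₂² − 3 = 1.54723 − 3 ≈ -1.4528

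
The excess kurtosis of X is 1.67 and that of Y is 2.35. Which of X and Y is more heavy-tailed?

Higher excess kurtosis ⇒ heavier tails relative to the normal distribution.
1.67 vs 2.35: the larger is 2.35, so Y has heavier tails.

Y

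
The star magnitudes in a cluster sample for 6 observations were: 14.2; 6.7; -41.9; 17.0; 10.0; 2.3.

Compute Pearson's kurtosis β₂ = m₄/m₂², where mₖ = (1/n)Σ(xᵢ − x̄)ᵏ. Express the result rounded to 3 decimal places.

3.800

x̄ = 1.3833
Σ(xᵢ − x̄)² = 2384.9483 ⇒ m₂ = 397.49139
Σ(xᵢ − x̄)⁴ = 3602577.0075 ⇒ m₄ = 600429.50126
m₂² = 157999.40424
β₂ = m₄/m₂² = 600429.50126 / 157999.40424 ≈ 3.800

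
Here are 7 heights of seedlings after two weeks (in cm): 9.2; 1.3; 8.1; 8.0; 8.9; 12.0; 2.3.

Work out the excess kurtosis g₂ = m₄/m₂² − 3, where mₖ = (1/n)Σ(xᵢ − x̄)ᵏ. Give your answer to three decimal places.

x̄ = 7.1143
Σ(xᵢ − x̄)² = 90.1486 ⇒ m₂ = 12.87837
Σ(xᵢ − x̄)⁴ = 2280.4682 ⇒ m₄ = 325.78118
m₂² = 165.85235
g₂ = m₄/m₂² − 3 = 1.96428 − 3 ≈ -1.036

-1.036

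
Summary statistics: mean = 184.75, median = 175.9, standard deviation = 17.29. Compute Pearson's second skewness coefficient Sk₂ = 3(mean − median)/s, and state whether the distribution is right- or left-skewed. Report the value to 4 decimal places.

1.5356, right-skewed

Sk₂ = 3(184.75 − 175.9) / 17.29 = 3 × 8.8500 / 17.29
    = 26.5500 / 17.29 ≈ 1.5356
Sk₂ > 0 ⇒ mean > median ⇒ right-skewed (positive skew).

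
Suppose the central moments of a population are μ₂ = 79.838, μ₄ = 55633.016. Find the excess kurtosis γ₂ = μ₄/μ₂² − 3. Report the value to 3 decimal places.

μ₂² = 79.838² = 6374.10624
μ₄/μ₂² = 55633.016 / 6374.10624 = 8.72797
γ₂ = 8.72797 − 3 ≈ 5.728

5.728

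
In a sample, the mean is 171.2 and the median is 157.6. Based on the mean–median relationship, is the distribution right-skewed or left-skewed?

right-skewed

mean − median = 171.2 − 157.6 = 13.6
mean > median ⇒ the longer tail is on the right ⇒ right-skewed (positively skewed).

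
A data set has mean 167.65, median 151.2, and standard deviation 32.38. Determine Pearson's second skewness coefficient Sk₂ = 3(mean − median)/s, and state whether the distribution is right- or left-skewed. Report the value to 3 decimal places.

1.524, right-skewed

Sk₂ = 3(167.65 − 151.2) / 32.38 = 3 × 16.4500 / 32.38
    = 49.3500 / 32.38 ≈ 1.524
Sk₂ > 0 ⇒ mean > median ⇒ right-skewed (positive skew).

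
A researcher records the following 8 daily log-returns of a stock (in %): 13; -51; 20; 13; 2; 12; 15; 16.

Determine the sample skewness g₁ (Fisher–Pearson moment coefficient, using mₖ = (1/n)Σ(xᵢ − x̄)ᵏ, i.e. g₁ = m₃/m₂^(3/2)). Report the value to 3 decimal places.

x̄ = (13 - 51 + 20 + 13 + 2 + 12 + 15 + 16) / 8 = 5.0000
deviations (xᵢ − x̄): 8.0000, -56.0000, 15.0000, 8.0000, -3.0000, 7.0000, 10.0000, 11.0000
Σ(xᵢ − x̄)² = 3768.0000 ⇒ m₂ = 3768.0000/8 = 471.00000
Σ(xᵢ − x̄)³ = -168570.0000 ⇒ m₃ = -168570.0000/8 = -21071.25000
m₂^(3/2) = 471.00000^(1.5) = 10221.89371
g₁ = m₃ / m₂^(3/2) = -21071.25000 / 10221.89371 ≈ -2.061

-2.061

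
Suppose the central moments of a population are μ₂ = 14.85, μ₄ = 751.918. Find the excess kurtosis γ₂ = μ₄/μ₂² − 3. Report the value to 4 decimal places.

μ₂² = 14.85² = 220.52250
μ₄/μ₂² = 751.918 / 220.52250 = 3.40971
γ₂ = 3.40971 − 3 ≈ 0.4097

0.4097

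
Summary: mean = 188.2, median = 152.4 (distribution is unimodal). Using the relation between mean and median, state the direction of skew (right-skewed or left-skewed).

right-skewed

mean − median = 188.2 − 152.4 = 35.8
mean > median ⇒ the longer tail is on the right ⇒ right-skewed (positively skewed).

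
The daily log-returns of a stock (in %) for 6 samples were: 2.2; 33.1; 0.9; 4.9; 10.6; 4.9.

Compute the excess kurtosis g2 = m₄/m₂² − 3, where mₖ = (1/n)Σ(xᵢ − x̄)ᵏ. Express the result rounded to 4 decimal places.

0.6552

x̄ = 9.4333
Σ(xᵢ − x̄)² = 727.7133 ⇒ m₂ = 121.28556
Σ(xᵢ − x̄)⁴ = 322610.9332 ⇒ m₄ = 53768.48886
m₂² = 14710.18599
g2 = m₄/m₂² − 3 = 3.65519 − 3 ≈ 0.6552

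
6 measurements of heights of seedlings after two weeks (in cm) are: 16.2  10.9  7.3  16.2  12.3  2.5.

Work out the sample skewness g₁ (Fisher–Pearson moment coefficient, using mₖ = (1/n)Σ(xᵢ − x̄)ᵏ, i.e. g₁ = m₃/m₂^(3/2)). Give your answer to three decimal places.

x̄ = (16.2 + 10.9 + 7.3 + 16.2 + 12.3 + 2.5) / 6 = 10.9000
deviations (xᵢ − x̄): 5.3000, 0.0000, -3.6000, 5.3000, 1.4000, -8.4000
Σ(xᵢ − x̄)² = 141.6600 ⇒ m₂ = 141.6600/6 = 23.61000
Σ(xᵢ − x̄)³ = -338.8620 ⇒ m₃ = -338.8620/6 = -56.47700
m₂^(3/2) = 23.61000^(1.5) = 114.72128
g₁ = m₃ / m₂^(3/2) = -56.47700 / 114.72128 ≈ -0.492

-0.492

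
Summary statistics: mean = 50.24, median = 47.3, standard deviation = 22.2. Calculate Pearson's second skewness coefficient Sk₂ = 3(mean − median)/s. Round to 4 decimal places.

0.3973

Sk₂ = 3(50.24 − 47.3) / 22.2 = 3 × 2.9400 / 22.2
    = 8.8200 / 22.2 ≈ 0.3973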